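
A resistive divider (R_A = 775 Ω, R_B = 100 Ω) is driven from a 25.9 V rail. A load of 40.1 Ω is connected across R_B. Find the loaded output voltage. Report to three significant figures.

The load sits in parallel with R_B: R_B‖R_L = (100 × 40.1) / (100 + 40.1) = 28.62 Ω.
V_out = 25.9 × 28.62 / (775 + 28.62) = 25.9 × 28.62/803.6 = 0.922 V.
(Unloaded it would have been 2.96 V.)

V_out ≈ 0.922 V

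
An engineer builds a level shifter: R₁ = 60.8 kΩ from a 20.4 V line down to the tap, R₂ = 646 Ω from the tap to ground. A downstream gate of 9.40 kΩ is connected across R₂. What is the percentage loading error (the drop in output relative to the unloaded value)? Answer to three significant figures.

6.37 %

The divider's output (Thévenin) resistance is R₁‖R₂ = 639.2 Ω.
Fractional drop under load = R_th/(R_th + R_L) = 639.2 / (639.2 + 9400) = 0.06367.
So the output falls by 6.37 %.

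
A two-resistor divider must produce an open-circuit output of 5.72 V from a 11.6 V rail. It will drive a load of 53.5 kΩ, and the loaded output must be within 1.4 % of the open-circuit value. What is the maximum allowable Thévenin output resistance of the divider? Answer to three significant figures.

R_th ≤ 760 Ω

Loading drop = R_th/(R_th + R_L) ≤ 0.0140, so R_th ≤ R_L · ε/(1−ε) = 53.5 kΩ × 0.0140/0.9860 = 760 Ω.
(Any R1, R2 with R2/(R1+R2) = 0.493 and R1‖R2 ≤ 760 Ω will meet the spec.)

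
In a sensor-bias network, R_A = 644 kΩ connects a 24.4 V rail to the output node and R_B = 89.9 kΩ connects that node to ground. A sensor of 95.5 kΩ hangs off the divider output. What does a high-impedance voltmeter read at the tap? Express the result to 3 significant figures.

V_out ≈ 1.64 V

The load sits in parallel with R_B: R_B‖R_L = (89.9 × 95.5) / (89.9 + 95.5) = 46.31 kΩ.
V_out = 24.4 × 46.31 / (644 + 46.31) = 24.4 × 46.31/690.3 = 1.64 V.
(Unloaded it would have been 2.99 V.)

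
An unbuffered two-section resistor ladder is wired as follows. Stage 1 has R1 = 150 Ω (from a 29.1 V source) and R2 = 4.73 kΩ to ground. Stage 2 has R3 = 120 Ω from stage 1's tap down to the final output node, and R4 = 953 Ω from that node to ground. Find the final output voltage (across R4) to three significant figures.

Stage 2 presents R3+R4 = 1073 Ω as a load on stage 1's tap.
Stage 1's lower leg becomes R2‖(R3+R4) = 874.6 Ω, so V_mid = 29.1 × 874.6/1025 = 24.84 V.
Stage 2 is itself unloaded: V_out = V_mid × R4/(R3+R4) = 24.84 × 953/1073 = 22.1 V.

V_out ≈ 22.1 V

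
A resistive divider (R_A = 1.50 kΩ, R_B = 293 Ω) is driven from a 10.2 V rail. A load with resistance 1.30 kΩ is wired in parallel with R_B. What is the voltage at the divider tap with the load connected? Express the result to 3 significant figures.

V_out ≈ 1.40 V

The load sits in parallel with R_B: R_B‖R_L = (293 × 1300) / (293 + 1300) = 239.1 Ω.
V_out = 10.2 × 239.1 / (1500 + 239.1) = 10.2 × 239.1/1739 = 1.40 V.
(Unloaded it would have been 1.67 V.)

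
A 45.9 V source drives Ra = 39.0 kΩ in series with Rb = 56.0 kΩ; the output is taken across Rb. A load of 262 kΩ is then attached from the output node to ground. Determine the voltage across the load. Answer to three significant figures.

V_out ≈ 24.9 V

The load sits in parallel with Rb: Rb‖R_L = (56.0 × 262) / (56.0 + 262) = 46.14 kΩ.
V_out = 45.9 × 46.14 / (39.0 + 46.14) = 45.9 × 46.14/85.14 = 24.9 V.
(Unloaded it would have been 27.1 V.)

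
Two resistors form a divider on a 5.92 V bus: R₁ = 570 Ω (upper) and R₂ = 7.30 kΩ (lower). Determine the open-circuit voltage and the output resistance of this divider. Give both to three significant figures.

V_th = 5.49 V, R_th = 529 Ω

V_th is the open-circuit tap voltage: 5.92 × 7300/(570 + 7300) = 5.49 V.
With the supply zeroed, R₁ and R₂ appear in parallel from the tap: R_th = R₁‖R₂ = (570 × 7300)/7870 = 529 Ω.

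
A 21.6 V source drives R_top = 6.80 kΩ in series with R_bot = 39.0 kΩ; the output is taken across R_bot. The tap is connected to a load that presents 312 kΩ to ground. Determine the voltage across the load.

V_out ≈ 18.1 V

The load sits in parallel with R_bot: R_bot‖R_L = (39.0 × 312) / (39.0 + 312) = 34.67 kΩ.
V_out = 21.6 × 34.67 / (6.80 + 34.67) = 21.6 × 34.67/41.47 = 18.1 V.
(Unloaded it would have been 18.4 V.)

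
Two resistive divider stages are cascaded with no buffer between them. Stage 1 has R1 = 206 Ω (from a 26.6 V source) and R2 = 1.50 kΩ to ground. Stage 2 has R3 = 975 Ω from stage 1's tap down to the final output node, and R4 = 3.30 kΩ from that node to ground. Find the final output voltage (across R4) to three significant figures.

Stage 2 presents R3+R4 = 4275 Ω as a load on stage 1's tap.
Stage 1's lower leg becomes R2‖(R3+R4) = 1110 Ω, so V_mid = 26.6 × 1110/1316 = 22.44 V.
Stage 2 is itself unloaded: V_out = V_mid × R4/(R3+R4) = 22.44 × 3300/4275 = 17.3 V.

V_out ≈ 17.3 V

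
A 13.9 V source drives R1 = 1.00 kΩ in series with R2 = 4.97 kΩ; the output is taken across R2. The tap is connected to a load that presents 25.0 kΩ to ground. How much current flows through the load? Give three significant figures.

R2‖R_L = 4.146 kΩ; V_out = 13.9 × 4.146/5.146 = 11.20 V.
I_L = V_out / R_L = 11.20 / 25.0 kΩ = 0.448 mA.

I_L ≈ 0.448 mA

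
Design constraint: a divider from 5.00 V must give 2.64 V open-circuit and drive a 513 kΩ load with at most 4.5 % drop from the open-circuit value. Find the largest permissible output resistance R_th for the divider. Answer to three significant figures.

Loading drop = R_th/(R_th + R_L) ≤ 0.0450, so R_th ≤ R_L · ε/(1−ε) = 513 kΩ × 0.0450/0.9550 = 24.2 kΩ.

R_th ≤ 24.2 kΩ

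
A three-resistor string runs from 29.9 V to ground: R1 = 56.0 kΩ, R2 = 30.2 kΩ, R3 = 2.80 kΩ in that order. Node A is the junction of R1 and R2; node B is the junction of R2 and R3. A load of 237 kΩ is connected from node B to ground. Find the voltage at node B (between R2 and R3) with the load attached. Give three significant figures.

At node B, R3 is in parallel with the load: R3‖R_L = 2.767 kΩ.
Below node A the resistance is R2 + (R3‖R_L) = 32.97 kΩ, so V_A = 29.9 × 32.97/88.97 = 11.08 V.
Then V_B = V_A × (R3‖R_L)/(R2 + R3‖R_L) = 11.08 × 2.767/32.97 = 0.930 V.

V ≈ 0.930 V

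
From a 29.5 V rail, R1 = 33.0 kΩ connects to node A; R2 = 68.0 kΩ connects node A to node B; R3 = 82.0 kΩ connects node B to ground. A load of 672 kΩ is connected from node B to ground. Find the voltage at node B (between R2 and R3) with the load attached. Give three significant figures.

V ≈ 12.4 V

At node B, R3 is in parallel with the load: R3‖R_L = 73.08 kΩ.
Below node A the resistance is R2 + (R3‖R_L) = 141.1 kΩ, so V_A = 29.5 × 141.1/174.1 = 23.91 V.
Then V_B = V_A × (R3‖R_L)/(R2 + R3‖R_L) = 23.91 × 73.08/141.1 = 12.4 V.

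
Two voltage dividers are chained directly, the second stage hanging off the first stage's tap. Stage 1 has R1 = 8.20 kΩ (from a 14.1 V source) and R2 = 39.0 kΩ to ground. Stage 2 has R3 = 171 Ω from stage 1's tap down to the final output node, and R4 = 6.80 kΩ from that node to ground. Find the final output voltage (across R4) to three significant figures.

V_out ≈ 5.76 V

Stage 2 presents R3+R4 = 6971 Ω as a load on stage 1's tap.
Stage 1's lower leg becomes R2‖(R3+R4) = 5914 Ω, so V_mid = 14.1 × 5914/14110 = 5.908 V.
Stage 2 is itself unloaded: V_out = V_mid × R4/(R3+R4) = 5.908 × 6800/6971 = 5.76 V.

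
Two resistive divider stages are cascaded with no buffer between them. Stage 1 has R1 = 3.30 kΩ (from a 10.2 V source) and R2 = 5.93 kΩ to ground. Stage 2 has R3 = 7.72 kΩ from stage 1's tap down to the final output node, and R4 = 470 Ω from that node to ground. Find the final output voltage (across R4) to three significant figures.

V_out ≈ 0.299 V

Stage 2 presents R3+R4 = 8190 Ω as a load on stage 1's tap.
Stage 1's lower leg becomes R2‖(R3+R4) = 3440 Ω, so V_mid = 10.2 × 3440/6740 = 5.206 V.
Stage 2 is itself unloaded: V_out = V_mid × R4/(R3+R4) = 5.206 × 470/8190 = 0.299 V.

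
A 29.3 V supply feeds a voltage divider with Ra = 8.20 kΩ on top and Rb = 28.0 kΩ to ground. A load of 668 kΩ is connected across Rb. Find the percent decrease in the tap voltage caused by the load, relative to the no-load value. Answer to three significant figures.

The divider's output (Thévenin) resistance is Ra‖Rb = 6.343 kΩ.
Fractional drop under load = R_th/(R_th + R_L) = 6.343 / (6.343 + 668) = 0.009406.
So the output falls by 0.941 %.

0.941 %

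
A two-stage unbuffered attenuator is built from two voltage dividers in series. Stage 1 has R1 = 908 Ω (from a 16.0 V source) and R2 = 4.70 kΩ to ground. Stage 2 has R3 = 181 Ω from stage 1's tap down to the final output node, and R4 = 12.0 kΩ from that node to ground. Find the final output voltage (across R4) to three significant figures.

Stage 2 presents R3+R4 = 12180 Ω as a load on stage 1's tap.
Stage 1's lower leg becomes R2‖(R3+R4) = 3391 Ω, so V_mid = 16.0 × 3391/4299 = 12.62 V.
Stage 2 is itself unloaded: V_out = V_mid × R4/(R3+R4) = 12.62 × 12000/12180 = 12.4 V.

V_out ≈ 12.4 V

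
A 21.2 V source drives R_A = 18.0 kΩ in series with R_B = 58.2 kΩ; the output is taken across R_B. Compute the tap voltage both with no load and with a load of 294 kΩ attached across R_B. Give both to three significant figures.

Open-circuit: V = 21.2 × 58.2/(18.0 + 58.2) = 16.2 V.
With the load, R_B becomes R_B‖R_L = 48.58 kΩ, so V = 21.2 × 48.58/66.58 = 15.5 V.

Unloaded: 16.2 V; loaded: 15.5 V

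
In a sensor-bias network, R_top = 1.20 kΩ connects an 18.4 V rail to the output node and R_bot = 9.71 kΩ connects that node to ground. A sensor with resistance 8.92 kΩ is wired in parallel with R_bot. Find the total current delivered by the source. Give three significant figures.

R_bot‖R_L = 4.649 kΩ, so the source sees R_top + R_bot‖R_L = 5.849 kΩ.
I = 18.4 V / 5.849 kΩ = 3.15 mA.

I ≈ 3.15 mA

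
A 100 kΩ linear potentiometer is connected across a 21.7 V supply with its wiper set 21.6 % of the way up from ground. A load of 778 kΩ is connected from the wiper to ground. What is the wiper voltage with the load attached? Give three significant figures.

The wiper splits the pot into (1−α)R = 78.40 kΩ above and αR = 21.60 kΩ below.
Lower section ‖ load = 21.02 kΩ.
V_wiper = 21.7 × 21.02/(78.40 + 21.02) = 4.59 V.

V ≈ 4.59 V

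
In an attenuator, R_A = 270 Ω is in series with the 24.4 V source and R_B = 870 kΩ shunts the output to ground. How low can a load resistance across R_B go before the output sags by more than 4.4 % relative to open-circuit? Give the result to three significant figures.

R_L(min) ≈ 5.86 kΩ

Output resistance R_th = R_A‖R_B = (270 × 870000)/870300 = 269.9 Ω.
The fractional drop is R_th/(R_th + R_L); requiring this ≤ 0.0440 gives R_L ≥ R_th(1/0.0440 − 1) = 269.9 × 21.73 = 5.86 kΩ.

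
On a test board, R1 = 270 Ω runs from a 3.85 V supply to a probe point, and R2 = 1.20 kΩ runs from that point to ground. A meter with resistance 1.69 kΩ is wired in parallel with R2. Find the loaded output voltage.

V_out ≈ 2.78 V

The load sits in parallel with R2: R2‖R_L = (1200 × 1690) / (1200 + 1690) = 701.7 Ω.
V_out = 3.85 × 701.7 / (270 + 701.7) = 3.85 × 701.7/971.7 = 2.78 V.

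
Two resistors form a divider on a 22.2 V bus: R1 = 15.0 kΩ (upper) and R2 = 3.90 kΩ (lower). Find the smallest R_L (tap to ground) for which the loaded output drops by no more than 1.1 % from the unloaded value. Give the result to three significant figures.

Output resistance R_th = R1‖R2 = (15.0 × 3.90)/18.90 = 3.095 kΩ.
The fractional drop is R_th/(R_th + R_L); requiring this ≤ 0.0110 gives R_L ≥ R_th(1/0.0110 − 1) = 3.095 × 89.91 = 278 kΩ.

R_L(min) ≈ 278 kΩ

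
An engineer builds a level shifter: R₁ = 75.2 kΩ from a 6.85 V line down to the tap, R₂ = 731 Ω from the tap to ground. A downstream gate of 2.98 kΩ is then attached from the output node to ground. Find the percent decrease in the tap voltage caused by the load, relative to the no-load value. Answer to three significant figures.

Unloaded V = 6.85 × 731/75930 = 0.06595 V.
Loaded: R₂‖R_L = 587.0 Ω, giving V = 6.85 × 587.0/75790 = 0.05306 V.
Drop = (0.06595 − 0.05306) / 0.06595 = 19.5 %.

19.5 %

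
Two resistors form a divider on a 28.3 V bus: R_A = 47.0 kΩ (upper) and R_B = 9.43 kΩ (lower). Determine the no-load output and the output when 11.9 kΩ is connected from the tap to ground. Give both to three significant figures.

Unloaded: 4.73 V; loaded: 2.85 V

Open-circuit: V = 28.3 × 9.43/(47.0 + 9.43) = 4.73 V.
With the load, R_B becomes R_B‖R_L = 5.261 kΩ, so V = 28.3 × 5.261/52.26 = 2.85 V.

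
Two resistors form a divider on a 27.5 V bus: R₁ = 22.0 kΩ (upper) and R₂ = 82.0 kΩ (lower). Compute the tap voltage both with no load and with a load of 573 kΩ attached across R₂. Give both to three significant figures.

Unloaded: 21.7 V; loaded: 21.0 V

Open-circuit: V = 27.5 × 82.0/(22.0 + 82.0) = 21.7 V.
With the load, R₂ becomes R₂‖R_L = 71.73 kΩ, so V = 27.5 × 71.73/93.73 = 21.0 V.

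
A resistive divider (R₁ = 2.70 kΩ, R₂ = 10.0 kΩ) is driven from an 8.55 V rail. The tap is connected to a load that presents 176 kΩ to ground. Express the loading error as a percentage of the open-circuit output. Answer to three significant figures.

The divider's output (Thévenin) resistance is R₁‖R₂ = 2.126 kΩ.
Fractional drop under load = R_th/(R_th + R_L) = 2.126 / (2.126 + 176) = 0.01194.
So the output falls by 1.19 %.

1.19 %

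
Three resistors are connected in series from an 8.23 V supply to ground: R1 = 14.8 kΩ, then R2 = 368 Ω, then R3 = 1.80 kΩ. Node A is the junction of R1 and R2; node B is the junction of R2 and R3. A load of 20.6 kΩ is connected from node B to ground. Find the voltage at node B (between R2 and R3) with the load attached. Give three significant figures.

V ≈ 0.810 V

At node B, R3 is in parallel with the load: R3‖R_L = 1655 Ω.
Below node A the resistance is R2 + (R3‖R_L) = 2023 Ω, so V_A = 8.23 × 2023/16820 = 0.9898 V.
Then V_B = V_A × (R3‖R_L)/(R2 + R3‖R_L) = 0.9898 × 1655/2023 = 0.810 V.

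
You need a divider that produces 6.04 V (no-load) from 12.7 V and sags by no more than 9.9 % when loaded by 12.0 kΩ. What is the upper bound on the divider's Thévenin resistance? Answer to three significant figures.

R_th ≤ 1.32 kΩ

Loading drop = R_th/(R_th + R_L) ≤ 0.0990, so R_th ≤ R_L · ε/(1−ε) = 12.0 kΩ × 0.0990/0.9010 = 1.32 kΩ.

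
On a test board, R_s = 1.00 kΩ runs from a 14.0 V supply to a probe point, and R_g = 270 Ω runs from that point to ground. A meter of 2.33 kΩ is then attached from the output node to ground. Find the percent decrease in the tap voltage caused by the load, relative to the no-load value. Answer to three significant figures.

8.36 %

Unloaded V = 14.0 × 270/1270 = 2.9764 V.
Loaded: R_g‖R_L = 242.0 Ω, giving V = 14.0 × 242.0/1242 = 2.7275 V.
Drop = (2.9764 − 2.7275) / 2.9764 = 8.36 %.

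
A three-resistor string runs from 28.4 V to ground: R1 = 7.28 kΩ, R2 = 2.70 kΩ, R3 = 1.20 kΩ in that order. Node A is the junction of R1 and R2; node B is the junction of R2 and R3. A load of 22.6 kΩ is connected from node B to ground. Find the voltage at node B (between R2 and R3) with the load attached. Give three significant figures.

At node B, R3 is in parallel with the load: R3‖R_L = 1.139 kΩ.
Below node A the resistance is R2 + (R3‖R_L) = 3.839 kΩ, so V_A = 28.4 × 3.839/11.12 = 9.806 V.
Then V_B = V_A × (R3‖R_L)/(R2 + R3‖R_L) = 9.806 × 1.139/3.839 = 2.91 V.

V ≈ 2.91 V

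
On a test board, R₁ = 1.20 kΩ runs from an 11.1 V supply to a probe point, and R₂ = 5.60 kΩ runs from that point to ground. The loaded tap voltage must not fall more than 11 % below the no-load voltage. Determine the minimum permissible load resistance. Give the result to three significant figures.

Output resistance R_th = R₁‖R₂ = (1200 × 5600)/6800 = 988.2 Ω.
The fractional drop is R_th/(R_th + R_L); requiring this ≤ 0.110 gives R_L ≥ R_th(1/0.110 − 1) = 988.2 × 8.091 = 8.00 kΩ.

R_L(min) ≈ 8.00 kΩ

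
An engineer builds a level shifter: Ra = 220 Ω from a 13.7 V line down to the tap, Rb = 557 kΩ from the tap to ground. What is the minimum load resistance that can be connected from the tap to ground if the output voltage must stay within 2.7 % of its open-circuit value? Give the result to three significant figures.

R_L(min) ≈ 7.93 kΩ

Output resistance R_th = Ra‖Rb = (220 × 557000)/557200 = 219.9 Ω.
The fractional drop is R_th/(R_th + R_L); requiring this ≤ 0.0270 gives R_L ≥ R_th(1/0.0270 − 1) = 219.9 × 36.04 = 7.93 kΩ.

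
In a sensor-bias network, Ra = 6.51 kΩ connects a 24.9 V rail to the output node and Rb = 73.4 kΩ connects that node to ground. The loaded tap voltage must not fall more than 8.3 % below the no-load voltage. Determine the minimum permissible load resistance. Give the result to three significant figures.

R_L(min) ≈ 66.1 kΩ

Output resistance R_th = Ra‖Rb = (6.51 × 73.4)/79.91 = 5.980 kΩ.
The fractional drop is R_th/(R_th + R_L); requiring this ≤ 0.0830 gives R_L ≥ R_th(1/0.0830 − 1) = 5.980 × 11.05 = 66.1 kΩ.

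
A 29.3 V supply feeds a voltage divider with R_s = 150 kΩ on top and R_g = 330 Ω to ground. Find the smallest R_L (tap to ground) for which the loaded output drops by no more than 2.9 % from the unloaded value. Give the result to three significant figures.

Output resistance R_th = R_s‖R_g = (150000 × 330)/150300 = 329.3 Ω.
The fractional drop is R_th/(R_th + R_L); requiring this ≤ 0.0290 gives R_L ≥ R_th(1/0.0290 − 1) = 329.3 × 33.48 = 11.0 kΩ.

R_L(min) ≈ 11.0 kΩ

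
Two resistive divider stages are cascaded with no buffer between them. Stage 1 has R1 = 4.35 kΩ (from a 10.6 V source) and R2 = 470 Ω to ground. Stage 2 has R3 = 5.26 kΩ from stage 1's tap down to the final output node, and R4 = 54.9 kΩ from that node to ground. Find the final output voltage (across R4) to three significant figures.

V_out ≈ 0.937 V

Stage 2 presents R3+R4 = 60160 Ω as a load on stage 1's tap.
Stage 1's lower leg becomes R2‖(R3+R4) = 466.4 Ω, so V_mid = 10.6 × 466.4/4816 = 1.026 V.
Stage 2 is itself unloaded: V_out = V_mid × R4/(R3+R4) = 1.026 × 54900/60160 = 0.937 V.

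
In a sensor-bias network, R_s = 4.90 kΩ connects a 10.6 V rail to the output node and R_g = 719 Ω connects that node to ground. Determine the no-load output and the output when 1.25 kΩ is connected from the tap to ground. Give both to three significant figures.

Unloaded: 1.36 V; loaded: 0.903 V

Open-circuit: V = 10.6 × 719/(4900 + 719) = 1.36 V.
With the load, R_g becomes R_g‖R_L = 456.4 Ω, so V = 10.6 × 456.4/5356 = 0.903 V.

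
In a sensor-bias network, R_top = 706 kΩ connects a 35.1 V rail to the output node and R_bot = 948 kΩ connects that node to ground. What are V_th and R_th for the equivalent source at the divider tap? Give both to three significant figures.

V_th = 20.1 V, R_th = 405 kΩ

V_th is the open-circuit tap voltage: 35.1 × 948/(706 + 948) = 20.1 V.
With the supply zeroed, R_top and R_bot appear in parallel from the tap: R_th = R_top‖R_bot = (706 × 948)/1654 = 405 kΩ.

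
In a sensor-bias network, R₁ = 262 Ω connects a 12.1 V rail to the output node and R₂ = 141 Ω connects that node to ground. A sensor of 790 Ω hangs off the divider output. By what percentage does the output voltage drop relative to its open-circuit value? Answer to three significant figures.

Unloaded V = 12.1 × 141/403.0 = 4.2335 V.
Loaded: R₂‖R_L = 119.6 Ω, giving V = 12.1 × 119.6/381.6 = 3.7933 V.
Drop = (4.2335 − 3.7933) / 4.2335 = 10.4 %.

10.4 %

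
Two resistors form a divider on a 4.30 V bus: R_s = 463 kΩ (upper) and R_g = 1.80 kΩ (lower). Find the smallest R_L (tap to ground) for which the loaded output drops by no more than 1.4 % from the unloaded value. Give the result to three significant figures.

Output resistance R_th = R_s‖R_g = (463 × 1.80)/464.8 = 1.793 kΩ.
The fractional drop is R_th/(R_th + R_L); requiring this ≤ 0.0140 gives R_L ≥ R_th(1/0.0140 − 1) = 1.793 × 70.43 = 126 kΩ.

R_L(min) ≈ 126 kΩ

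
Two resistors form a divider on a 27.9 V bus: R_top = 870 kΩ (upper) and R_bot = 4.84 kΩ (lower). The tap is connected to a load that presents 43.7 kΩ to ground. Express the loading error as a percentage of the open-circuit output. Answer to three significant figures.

Unloaded V = 27.9 × 4.84/874.8 = 0.15436 V.
Loaded: R_bot‖R_L = 4.357 kΩ, giving V = 27.9 × 4.357/874.4 = 0.13904 V.
Drop = (0.15436 − 0.13904) / 0.15436 = 9.92 %.

9.92 %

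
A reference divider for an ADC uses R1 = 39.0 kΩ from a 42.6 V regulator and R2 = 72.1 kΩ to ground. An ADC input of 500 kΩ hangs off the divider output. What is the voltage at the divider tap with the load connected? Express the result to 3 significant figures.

The load sits in parallel with R2: R2‖R_L = (72.1 × 500) / (72.1 + 500) = 63.01 kΩ.
V_out = 42.6 × 63.01 / (39.0 + 63.01) = 42.6 × 63.01/102.0 = 26.3 V.

V_out ≈ 26.3 V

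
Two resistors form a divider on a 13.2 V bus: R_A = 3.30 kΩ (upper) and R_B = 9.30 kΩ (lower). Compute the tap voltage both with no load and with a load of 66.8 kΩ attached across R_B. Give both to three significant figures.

Unloaded: 9.74 V; loaded: 9.40 V

Open-circuit: V = 13.2 × 9.30/(3.30 + 9.30) = 9.74 V.
With the load, R_B becomes R_B‖R_L = 8.163 kΩ, so V = 13.2 × 8.163/11.46 = 9.40 V.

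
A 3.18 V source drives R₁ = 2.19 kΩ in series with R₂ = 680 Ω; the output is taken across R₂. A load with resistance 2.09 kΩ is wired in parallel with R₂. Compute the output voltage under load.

The load sits in parallel with R₂: R₂‖R_L = (680 × 2090) / (680 + 2090) = 513.1 Ω.
V_out = 3.18 × 513.1 / (2190 + 513.1) = 3.18 × 513.1/2703 = 0.604 V.

V_out ≈ 0.604 V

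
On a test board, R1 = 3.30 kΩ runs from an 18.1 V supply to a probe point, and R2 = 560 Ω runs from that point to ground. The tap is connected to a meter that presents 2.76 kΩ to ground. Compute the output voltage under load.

V_out ≈ 2.24 V

The load sits in parallel with R2: R2‖R_L = (560 × 2760) / (560 + 2760) = 465.5 Ω.
V_out = 18.1 × 465.5 / (3300 + 465.5) = 18.1 × 465.5/3766 = 2.24 V.
(Unloaded it would have been 2.63 V.)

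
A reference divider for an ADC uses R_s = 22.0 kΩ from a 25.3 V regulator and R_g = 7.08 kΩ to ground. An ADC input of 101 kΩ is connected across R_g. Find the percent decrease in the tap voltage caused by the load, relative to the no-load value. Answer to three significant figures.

The divider's output (Thévenin) resistance is R_s‖R_g = 5.356 kΩ.
Fractional drop under load = R_th/(R_th + R_L) = 5.356 / (5.356 + 101) = 0.05036.
So the output falls by 5.04 %.

5.04 %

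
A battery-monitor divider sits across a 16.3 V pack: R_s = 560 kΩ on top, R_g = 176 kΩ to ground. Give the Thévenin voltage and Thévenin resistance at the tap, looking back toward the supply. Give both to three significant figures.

V_th is the open-circuit tap voltage: 16.3 × 176/(560 + 176) = 3.90 V.
With the supply zeroed, R_s and R_g appear in parallel from the tap: R_th = R_s‖R_g = (560 × 176)/736.0 = 134 kΩ.

V_th = 3.90 V, R_th = 134 kΩ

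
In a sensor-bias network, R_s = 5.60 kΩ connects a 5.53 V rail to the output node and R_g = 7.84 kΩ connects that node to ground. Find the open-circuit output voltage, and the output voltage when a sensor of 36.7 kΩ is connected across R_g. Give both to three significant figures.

Unloaded: 3.23 V; loaded: 2.96 V

Open-circuit: V = 5.53 × 7.84/(5.60 + 7.84) = 3.23 V.
With the load, R_g becomes R_g‖R_L = 6.460 kΩ, so V = 5.53 × 6.460/12.06 = 2.96 V.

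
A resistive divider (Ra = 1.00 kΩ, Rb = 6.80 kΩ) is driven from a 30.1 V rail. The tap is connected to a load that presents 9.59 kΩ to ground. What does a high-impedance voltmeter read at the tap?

V_out ≈ 24.1 V

The load sits in parallel with Rb: Rb‖R_L = (6.80 × 9.59) / (6.80 + 9.59) = 3.979 kΩ.
V_out = 30.1 × 3.979 / (1.00 + 3.979) = 30.1 × 3.979/4.979 = 24.1 V.
(Unloaded it would have been 26.2 V.)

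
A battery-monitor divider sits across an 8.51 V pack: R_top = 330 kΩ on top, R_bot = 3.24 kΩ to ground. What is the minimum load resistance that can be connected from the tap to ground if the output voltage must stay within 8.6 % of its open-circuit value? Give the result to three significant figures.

R_L(min) ≈ 34.1 kΩ

Output resistance R_th = R_top‖R_bot = (330 × 3.24)/333.2 = 3.208 kΩ.
The fractional drop is R_th/(R_th + R_L); requiring this ≤ 0.0860 gives R_L ≥ R_th(1/0.0860 − 1) = 3.208 × 10.63 = 34.1 kΩ.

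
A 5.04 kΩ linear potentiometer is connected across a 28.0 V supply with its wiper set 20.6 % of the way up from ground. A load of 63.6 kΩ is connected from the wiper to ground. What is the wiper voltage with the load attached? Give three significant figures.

V ≈ 5.69 V

The wiper splits the pot into (1−α)R = 4.002 kΩ above and αR = 1.038 kΩ below.
Lower section ‖ load = 1.022 kΩ.
V_wiper = 28.0 × 1.022/(4.002 + 1.022) = 5.69 V.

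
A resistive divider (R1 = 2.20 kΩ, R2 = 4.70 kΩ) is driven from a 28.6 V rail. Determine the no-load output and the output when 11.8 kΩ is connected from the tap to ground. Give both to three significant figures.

Unloaded: 19.5 V; loaded: 17.3 V

Open-circuit: V = 28.6 × 4.70/(2.20 + 4.70) = 19.5 V.
With the load, R2 becomes R2‖R_L = 3.361 kΩ, so V = 28.6 × 3.361/5.561 = 17.3 V.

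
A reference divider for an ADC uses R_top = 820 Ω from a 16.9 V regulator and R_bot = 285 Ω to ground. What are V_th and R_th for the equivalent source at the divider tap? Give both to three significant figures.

V_th = 4.36 V, R_th = 211 Ω

V_th is the open-circuit tap voltage: 16.9 × 285/(820 + 285) = 4.36 V.
With the supply zeroed, R_top and R_bot appear in parallel from the tap: R_th = R_top‖R_bot = (820 × 285)/1105 = 211 Ω.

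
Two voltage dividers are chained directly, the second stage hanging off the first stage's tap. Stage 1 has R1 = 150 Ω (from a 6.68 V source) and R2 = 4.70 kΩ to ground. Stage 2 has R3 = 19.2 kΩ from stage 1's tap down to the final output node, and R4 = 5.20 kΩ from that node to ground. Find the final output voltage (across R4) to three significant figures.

V_out ≈ 1.37 V

Stage 2 presents R3+R4 = 24400 Ω as a load on stage 1's tap.
Stage 1's lower leg becomes R2‖(R3+R4) = 3941 Ω, so V_mid = 6.68 × 3941/4091 = 6.435 V.
Stage 2 is itself unloaded: V_out = V_mid × R4/(R3+R4) = 6.435 × 5200/24400 = 1.37 V.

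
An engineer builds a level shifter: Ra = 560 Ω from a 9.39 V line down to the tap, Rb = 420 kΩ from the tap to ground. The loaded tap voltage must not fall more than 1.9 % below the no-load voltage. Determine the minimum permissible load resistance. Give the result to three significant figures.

Output resistance R_th = Ra‖Rb = (560 × 420000)/420600 = 559.3 Ω.
The fractional drop is R_th/(R_th + R_L); requiring this ≤ 0.0190 gives R_L ≥ R_th(1/0.0190 − 1) = 559.3 × 51.63 = 28.9 kΩ.

R_L(min) ≈ 28.9 kΩ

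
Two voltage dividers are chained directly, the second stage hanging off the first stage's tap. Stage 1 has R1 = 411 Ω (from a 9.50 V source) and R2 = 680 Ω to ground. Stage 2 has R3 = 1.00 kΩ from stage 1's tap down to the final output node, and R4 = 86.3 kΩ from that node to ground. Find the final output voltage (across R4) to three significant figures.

Stage 2 presents R3+R4 = 87300 Ω as a load on stage 1's tap.
Stage 1's lower leg becomes R2‖(R3+R4) = 674.7 Ω, so V_mid = 9.50 × 674.7/1086 = 5.904 V.
Stage 2 is itself unloaded: V_out = V_mid × R4/(R3+R4) = 5.904 × 86300/87300 = 5.84 V.

V_out ≈ 5.84 V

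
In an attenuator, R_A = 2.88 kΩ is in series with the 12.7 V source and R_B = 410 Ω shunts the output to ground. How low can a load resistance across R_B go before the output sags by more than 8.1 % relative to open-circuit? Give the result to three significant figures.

Output resistance R_th = R_A‖R_B = (2880 × 410)/3290 = 358.9 Ω.
The fractional drop is R_th/(R_th + R_L); requiring this ≤ 0.0810 gives R_L ≥ R_th(1/0.0810 − 1) = 358.9 × 11.35 = 4.07 kΩ.

R_L(min) ≈ 4.07 kΩ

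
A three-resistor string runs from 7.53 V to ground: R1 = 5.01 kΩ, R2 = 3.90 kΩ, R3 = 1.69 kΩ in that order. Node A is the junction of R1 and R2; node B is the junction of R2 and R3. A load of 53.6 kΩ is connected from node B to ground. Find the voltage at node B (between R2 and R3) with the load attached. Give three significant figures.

V ≈ 1.17 V

At node B, R3 is in parallel with the load: R3‖R_L = 1.638 kΩ.
Below node A the resistance is R2 + (R3‖R_L) = 5.538 kΩ, so V_A = 7.53 × 5.538/10.55 = 3.954 V.
Then V_B = V_A × (R3‖R_L)/(R2 + R3‖R_L) = 3.954 × 1.638/5.538 = 1.17 V.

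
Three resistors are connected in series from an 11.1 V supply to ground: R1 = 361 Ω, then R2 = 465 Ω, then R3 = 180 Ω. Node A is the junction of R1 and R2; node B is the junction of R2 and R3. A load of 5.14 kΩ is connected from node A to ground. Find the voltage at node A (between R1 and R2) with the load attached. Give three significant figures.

V ≈ 6.81 V

Below node A the series string R2+R3 = 645.0 Ω sits in parallel with the 5140 Ω load: 573.1 Ω.
V_A = 11.1 × 573.1/(361 + 573.1) = 6.81 V.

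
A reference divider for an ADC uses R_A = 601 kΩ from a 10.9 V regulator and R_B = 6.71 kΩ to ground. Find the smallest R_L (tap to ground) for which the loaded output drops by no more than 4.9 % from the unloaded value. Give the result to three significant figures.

Output resistance R_th = R_A‖R_B = (601 × 6.71)/607.7 = 6.636 kΩ.
The fractional drop is R_th/(R_th + R_L); requiring this ≤ 0.0490 gives R_L ≥ R_th(1/0.0490 − 1) = 6.636 × 19.41 = 129 kΩ.

R_L(min) ≈ 129 kΩ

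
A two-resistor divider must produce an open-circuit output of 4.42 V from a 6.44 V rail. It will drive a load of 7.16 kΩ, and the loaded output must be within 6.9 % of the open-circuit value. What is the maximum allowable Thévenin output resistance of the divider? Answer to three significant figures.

R_th ≤ 531 Ω

Loading drop = R_th/(R_th + R_L) ≤ 0.0690, so R_th ≤ R_L · ε/(1−ε) = 7.16 kΩ × 0.0690/0.9310 = 531 Ω.
(Any R1, R2 with R2/(R1+R2) = 0.686 and R1‖R2 ≤ 531 Ω will meet the spec.)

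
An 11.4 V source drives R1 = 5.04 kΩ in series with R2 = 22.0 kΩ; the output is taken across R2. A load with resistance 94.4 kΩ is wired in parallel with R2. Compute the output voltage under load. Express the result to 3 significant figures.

The load sits in parallel with R2: R2‖R_L = (22.0 × 94.4) / (22.0 + 94.4) = 17.84 kΩ.
V_out = 11.4 × 17.84 / (5.04 + 17.84) = 11.4 × 17.84/22.88 = 8.89 V.

V_out ≈ 8.89 V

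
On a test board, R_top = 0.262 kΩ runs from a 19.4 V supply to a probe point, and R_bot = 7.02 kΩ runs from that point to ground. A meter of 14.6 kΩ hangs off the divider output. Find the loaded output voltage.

V_out ≈ 18.4 V

The load sits in parallel with R_bot: R_bot‖R_L = (7020 × 14600) / (7020 + 14600) = 4741 Ω.
V_out = 19.4 × 4741 / (262 + 4741) = 19.4 × 4741/5003 = 18.4 V.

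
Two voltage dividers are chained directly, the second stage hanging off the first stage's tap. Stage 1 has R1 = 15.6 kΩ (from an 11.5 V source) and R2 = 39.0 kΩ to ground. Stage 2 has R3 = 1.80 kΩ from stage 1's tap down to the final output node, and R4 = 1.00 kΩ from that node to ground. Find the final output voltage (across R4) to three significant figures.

V_out ≈ 0.589 V

Stage 2 presents R3+R4 = 2.800 kΩ as a load on stage 1's tap.
Stage 1's lower leg becomes R2‖(R3+R4) = 2.612 kΩ, so V_mid = 11.5 × 2.612/18.21 = 1.650 V.
Stage 2 is itself unloaded: V_out = V_mid × R4/(R3+R4) = 1.650 × 1.00/2.800 = 0.589 V.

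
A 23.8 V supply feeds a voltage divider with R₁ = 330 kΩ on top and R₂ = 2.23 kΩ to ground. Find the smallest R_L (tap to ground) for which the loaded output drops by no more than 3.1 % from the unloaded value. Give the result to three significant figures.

R_L(min) ≈ 69.2 kΩ

Output resistance R_th = R₁‖R₂ = (330 × 2.23)/332.2 = 2.215 kΩ.
The fractional drop is R_th/(R_th + R_L); requiring this ≤ 0.0310 gives R_L ≥ R_th(1/0.0310 − 1) = 2.215 × 31.26 = 69.2 kΩ.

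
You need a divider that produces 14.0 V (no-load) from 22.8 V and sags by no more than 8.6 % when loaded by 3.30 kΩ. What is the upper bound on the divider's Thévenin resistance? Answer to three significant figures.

Loading drop = R_th/(R_th + R_L) ≤ 0.0860, so R_th ≤ R_L · ε/(1−ε) = 3.30 kΩ × 0.0860/0.9140 = 311 Ω.
(Any R1, R2 with R2/(R1+R2) = 0.614 and R1‖R2 ≤ 311 Ω will meet the spec.)

R_th ≤ 311 Ω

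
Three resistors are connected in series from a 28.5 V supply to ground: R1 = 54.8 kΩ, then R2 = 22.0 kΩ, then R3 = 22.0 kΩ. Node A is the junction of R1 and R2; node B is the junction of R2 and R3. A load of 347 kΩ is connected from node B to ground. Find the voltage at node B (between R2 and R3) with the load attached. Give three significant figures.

At node B, R3 is in parallel with the load: R3‖R_L = 20.69 kΩ.
Below node A the resistance is R2 + (R3‖R_L) = 42.69 kΩ, so V_A = 28.5 × 42.69/97.49 = 12.48 V.
Then V_B = V_A × (R3‖R_L)/(R2 + R3‖R_L) = 12.48 × 20.69/42.69 = 6.05 V.

V ≈ 6.05 V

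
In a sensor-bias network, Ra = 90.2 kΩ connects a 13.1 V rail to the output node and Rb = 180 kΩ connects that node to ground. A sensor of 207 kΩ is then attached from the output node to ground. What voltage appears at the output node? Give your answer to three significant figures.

V_out ≈ 6.76 V

The load sits in parallel with Rb: Rb‖R_L = (180 × 207) / (180 + 207) = 96.28 kΩ.
V_out = 13.1 × 96.28 / (90.2 + 96.28) = 13.1 × 96.28/186.5 = 6.76 V.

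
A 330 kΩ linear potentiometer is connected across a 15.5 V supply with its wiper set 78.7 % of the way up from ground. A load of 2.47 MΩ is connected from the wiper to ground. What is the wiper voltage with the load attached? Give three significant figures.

V ≈ 11.9 V

The wiper splits the pot into (1−α)R = 70.29 kΩ above and αR = 259.7 kΩ below.
Lower section ‖ load = 235.0 kΩ.
V_wiper = 15.5 × 235.0/(70.29 + 235.0) = 11.9 V.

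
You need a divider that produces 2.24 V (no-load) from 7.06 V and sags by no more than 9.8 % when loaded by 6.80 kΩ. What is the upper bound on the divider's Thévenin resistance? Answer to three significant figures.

Loading drop = R_th/(R_th + R_L) ≤ 0.0980, so R_th ≤ R_L · ε/(1−ε) = 6.80 kΩ × 0.0980/0.9020 = 739 Ω.

R_th ≤ 739 Ω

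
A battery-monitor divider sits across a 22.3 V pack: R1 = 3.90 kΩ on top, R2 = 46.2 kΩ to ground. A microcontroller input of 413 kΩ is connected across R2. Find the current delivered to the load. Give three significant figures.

I_L ≈ 0.0494 mA

R2‖R_L = 41.55 kΩ; V_out = 22.3 × 41.55/45.45 = 20.39 V.
I_L = V_out / R_L = 20.39 / 413 kΩ = 0.0494 mA.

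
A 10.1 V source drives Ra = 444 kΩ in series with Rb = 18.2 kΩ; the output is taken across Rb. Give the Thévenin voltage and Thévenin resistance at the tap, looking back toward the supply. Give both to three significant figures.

V_th = 0.398 V, R_th = 17.5 kΩ

V_th is the open-circuit tap voltage: 10.1 × 18.2/(444 + 18.2) = 0.398 V.
With the supply zeroed, Ra and Rb appear in parallel from the tap: R_th = Ra‖Rb = (444 × 18.2)/462.2 = 17.5 kΩ.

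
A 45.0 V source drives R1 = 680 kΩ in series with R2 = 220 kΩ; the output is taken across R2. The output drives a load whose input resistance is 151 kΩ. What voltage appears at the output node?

V_out ≈ 5.24 V

The load sits in parallel with R2: R2‖R_L = (220 × 151) / (220 + 151) = 89.54 kΩ.
V_out = 45.0 × 89.54 / (680 + 89.54) = 45.0 × 89.54/769.5 = 5.24 V.
(Unloaded it would have been 11.0 V.)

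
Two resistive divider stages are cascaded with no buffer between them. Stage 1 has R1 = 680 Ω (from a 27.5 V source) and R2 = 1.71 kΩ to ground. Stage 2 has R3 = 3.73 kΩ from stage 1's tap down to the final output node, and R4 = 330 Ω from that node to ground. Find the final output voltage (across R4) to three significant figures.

V_out ≈ 1.43 V

Stage 2 presents R3+R4 = 4060 Ω as a load on stage 1's tap.
Stage 1's lower leg becomes R2‖(R3+R4) = 1203 Ω, so V_mid = 27.5 × 1203/1883 = 17.57 V.
Stage 2 is itself unloaded: V_out = V_mid × R4/(R3+R4) = 17.57 × 330/4060 = 1.43 V.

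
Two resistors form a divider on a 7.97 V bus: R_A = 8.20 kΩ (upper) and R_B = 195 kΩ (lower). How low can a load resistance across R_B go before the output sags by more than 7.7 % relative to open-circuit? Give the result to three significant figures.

Output resistance R_th = R_A‖R_B = (8.20 × 195)/203.2 = 7.869 kΩ.
The fractional drop is R_th/(R_th + R_L); requiring this ≤ 0.0770 gives R_L ≥ R_th(1/0.0770 − 1) = 7.869 × 11.99 = 94.3 kΩ.

R_L(min) ≈ 94.3 kΩ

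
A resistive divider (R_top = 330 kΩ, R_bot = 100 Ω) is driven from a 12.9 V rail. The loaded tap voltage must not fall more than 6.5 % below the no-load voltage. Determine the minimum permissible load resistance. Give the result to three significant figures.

R_L(min) ≈ 1.44 kΩ

Output resistance R_th = R_top‖R_bot = (330000 × 100)/330100 = 99.97 Ω.
The fractional drop is R_th/(R_th + R_L); requiring this ≤ 0.0650 gives R_L ≥ R_th(1/0.0650 − 1) = 99.97 × 14.38 = 1.44 kΩ.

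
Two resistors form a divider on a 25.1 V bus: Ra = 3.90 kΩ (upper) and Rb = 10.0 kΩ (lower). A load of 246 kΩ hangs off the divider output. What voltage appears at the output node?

V_out ≈ 17.9 V

The load sits in parallel with Rb: Rb‖R_L = (10.0 × 246) / (10.0 + 246) = 9.609 kΩ.
V_out = 25.1 × 9.609 / (3.90 + 9.609) = 25.1 × 9.609/13.51 = 17.9 V.
(Unloaded it would have been 18.1 V.)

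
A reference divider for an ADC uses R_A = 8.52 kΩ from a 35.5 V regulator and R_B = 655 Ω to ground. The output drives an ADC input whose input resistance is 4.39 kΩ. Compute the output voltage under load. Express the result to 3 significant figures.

The load sits in parallel with R_B: R_B‖R_L = (655 × 4390) / (655 + 4390) = 570.0 Ω.
V_out = 35.5 × 570.0 / (8520 + 570.0) = 35.5 × 570.0/9090 = 2.23 V.

V_out ≈ 2.23 V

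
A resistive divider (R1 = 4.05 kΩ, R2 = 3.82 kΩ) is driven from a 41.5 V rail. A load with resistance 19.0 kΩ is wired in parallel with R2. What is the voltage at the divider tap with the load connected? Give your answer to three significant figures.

The load sits in parallel with R2: R2‖R_L = (3.82 × 19.0) / (3.82 + 19.0) = 3.181 kΩ.
V_out = 41.5 × 3.181 / (4.05 + 3.181) = 41.5 × 3.181/7.231 = 18.3 V.

V_out ≈ 18.3 V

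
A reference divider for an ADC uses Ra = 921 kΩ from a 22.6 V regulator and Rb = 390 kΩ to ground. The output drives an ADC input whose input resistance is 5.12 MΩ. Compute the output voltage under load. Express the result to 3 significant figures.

V_out ≈ 6.38 V

The load sits in parallel with Rb: Rb‖R_L = (390 × 5120) / (390 + 5120) = 362.4 kΩ.
V_out = 22.6 × 362.4 / (921 + 362.4) = 22.6 × 362.4/1283 = 6.38 V.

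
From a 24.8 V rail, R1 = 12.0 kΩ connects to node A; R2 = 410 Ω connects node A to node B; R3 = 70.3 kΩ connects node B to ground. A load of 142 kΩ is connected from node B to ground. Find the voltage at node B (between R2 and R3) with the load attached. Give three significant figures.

At node B, R3 is in parallel with the load: R3‖R_L = 47020 Ω.
Below node A the resistance is R2 + (R3‖R_L) = 47430 Ω, so V_A = 24.8 × 47430/59430 = 19.79 V.
Then V_B = V_A × (R3‖R_L)/(R2 + R3‖R_L) = 19.79 × 47020/47430 = 19.6 V.

V ≈ 19.6 V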